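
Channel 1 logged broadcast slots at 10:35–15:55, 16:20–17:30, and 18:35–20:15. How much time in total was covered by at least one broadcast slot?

8 h 10 min

Merged: 10:35-15:55, 16:20-17:30, 18:35-20:15.
Lengths: 5 h 20 min + 1 h 10 min + 1 h 40 min = 8 h 10 min.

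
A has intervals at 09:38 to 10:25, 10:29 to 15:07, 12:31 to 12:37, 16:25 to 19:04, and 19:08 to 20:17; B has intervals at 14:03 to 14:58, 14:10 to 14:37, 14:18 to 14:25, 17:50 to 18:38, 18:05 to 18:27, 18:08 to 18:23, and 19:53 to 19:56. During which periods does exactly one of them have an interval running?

09:38–10:25, 10:29–14:03, 14:58–15:07, 16:25–17:50, 18:38–19:04, 19:08–19:53, 19:56–20:17

First set merges to 09:38–10:25, 10:29–15:07, 16:25–19:04, 19:08–20:17.
Second set merges to 14:03–14:58, 17:50–18:38, 19:53–19:56.
Only in the first: 09:38–10:25, 10:29–14:03, 14:58–15:07, 16:25–17:50, 18:38–19:04, 19:08–19:53, 19:56–20:17.
Only in the second: none.
Together these are the periods covered by exactly one.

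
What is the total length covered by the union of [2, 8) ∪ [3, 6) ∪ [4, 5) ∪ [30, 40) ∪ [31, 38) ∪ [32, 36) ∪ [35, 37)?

16

Merged: [2, 8), [30, 40).
Lengths: 6 + 10 = 16.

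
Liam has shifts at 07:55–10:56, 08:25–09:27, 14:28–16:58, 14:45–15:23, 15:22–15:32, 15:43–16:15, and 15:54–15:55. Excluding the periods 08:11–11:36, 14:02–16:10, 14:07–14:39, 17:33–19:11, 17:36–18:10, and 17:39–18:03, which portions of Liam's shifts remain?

07:55–08:11, 16:10–16:58

Merge the first list: 07:55–10:56, 14:28–16:58.
Merge the second list: 08:11–11:36, 14:02–16:10, 17:33–19:11.
07:55–10:56 with B removed leaves 07:55–08:11.
14:28–16:58 with B removed leaves 16:10–16:58.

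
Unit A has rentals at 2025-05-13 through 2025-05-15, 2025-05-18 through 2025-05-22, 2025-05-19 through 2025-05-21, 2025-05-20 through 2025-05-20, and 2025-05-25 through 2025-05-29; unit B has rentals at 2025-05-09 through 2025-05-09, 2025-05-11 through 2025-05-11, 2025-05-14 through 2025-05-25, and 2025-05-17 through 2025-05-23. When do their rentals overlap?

First set merges to 2025-05-13 through 2025-05-15, 2025-05-18 through 2025-05-22, 2025-05-25 through 2025-05-29.
Second set merges to 2025-05-09 through 2025-05-09, 2025-05-11 through 2025-05-11, 2025-05-14 through 2025-05-25.
2025-05-13 through 2025-05-15 overlaps B on 2025-05-14 through 2025-05-15.
2025-05-18 through 2025-05-22 overlaps B on 2025-05-18 through 2025-05-22.
2025-05-25 through 2025-05-29 overlaps B on 2025-05-25 through 2025-05-25.

2025-05-14 through 2025-05-15, 2025-05-18 through 2025-05-22, 2025-05-25 through 2025-05-25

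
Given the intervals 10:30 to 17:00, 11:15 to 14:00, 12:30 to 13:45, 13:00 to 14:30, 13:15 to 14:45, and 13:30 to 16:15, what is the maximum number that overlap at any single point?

6

At 13:30, 6 of the intervals are simultaneously active.
No point has more.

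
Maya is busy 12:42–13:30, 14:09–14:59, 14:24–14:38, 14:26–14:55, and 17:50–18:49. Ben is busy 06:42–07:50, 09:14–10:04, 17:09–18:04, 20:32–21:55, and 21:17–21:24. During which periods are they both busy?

17:50–18:04

Merge the first list: 12:42–13:30, 14:09–14:59, 17:50–18:49.
Merge the second list: 06:42–07:50, 09:14–10:04, 17:09–18:04, 20:32–21:55.
12:42–13:30 falls entirely outside B.
14:09–14:59 falls entirely outside B.
17:50–18:49 overlaps B on 17:50–18:04.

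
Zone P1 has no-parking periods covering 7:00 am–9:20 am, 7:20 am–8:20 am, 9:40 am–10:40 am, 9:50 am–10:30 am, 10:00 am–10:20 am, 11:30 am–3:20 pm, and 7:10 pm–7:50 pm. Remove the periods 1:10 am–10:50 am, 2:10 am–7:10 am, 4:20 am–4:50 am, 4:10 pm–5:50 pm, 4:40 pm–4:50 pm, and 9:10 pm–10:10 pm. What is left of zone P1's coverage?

Merge the first list: 7:00 am-9:20 am, 9:40 am-10:40 am, 11:30 am-3:20 pm, 7:10 pm-7:50 pm.
Merge the second list: 1:10 am-10:50 am, 4:10 pm-5:50 pm, 9:10 pm-10:10 pm.
7:00 am-9:20 am: entirely removed.
9:40 am-10:40 am: entirely removed.
11:30 am-3:20 pm: nothing removed.
7:10 pm-7:50 pm: nothing removed.

11:30 am-3:20 pm, 7:10 pm-7:50 pm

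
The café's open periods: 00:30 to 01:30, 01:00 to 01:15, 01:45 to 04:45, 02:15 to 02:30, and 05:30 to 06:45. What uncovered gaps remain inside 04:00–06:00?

04:45–05:30

After merging, the occupied span is 00:30–01:30, 01:45–04:45, 05:30–06:45.
Gaps within 04:00–06:00: 04:45–05:30.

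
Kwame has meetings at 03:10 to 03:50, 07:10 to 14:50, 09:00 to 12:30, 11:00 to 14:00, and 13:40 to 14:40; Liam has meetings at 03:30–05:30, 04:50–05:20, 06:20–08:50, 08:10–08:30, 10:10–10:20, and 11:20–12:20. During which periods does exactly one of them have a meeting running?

A, merged: 03:10–03:50, 07:10–14:50.
B, merged: 03:30–05:30, 06:20–08:50, 10:10–10:20, 11:20–12:20.
A but not B: 03:10–03:30, 08:50–10:10, 10:20–11:20, 12:20–14:50.
B but not A: 03:50–05:30, 06:20–07:10.
Combining gives A △ B.

03:10–03:30, 03:50–05:30, 06:20–07:10, 08:50–10:10, 10:20–11:20, 12:20–14:50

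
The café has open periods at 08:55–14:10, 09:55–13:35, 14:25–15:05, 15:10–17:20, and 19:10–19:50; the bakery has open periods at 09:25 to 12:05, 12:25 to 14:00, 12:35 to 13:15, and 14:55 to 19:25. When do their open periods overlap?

Merge the first list: 08:55-14:10, 14:25-15:05, 15:10-17:20, 19:10-19:50.
Merge the second list: 09:25-12:05, 12:25-14:00, 14:55-19:25.
08:55-14:10 meets the second set on 09:25-12:05, 12:25-14:00.
14:25-15:05 meets the second set on 14:55-15:05.
15:10-17:20 meets the second set on 15:10-17:20.
19:10-19:50 meets the second set on 19:10-19:25.

09:25-12:05, 12:25-14:00, 14:55-15:05, 15:10-17:20, 19:10-19:25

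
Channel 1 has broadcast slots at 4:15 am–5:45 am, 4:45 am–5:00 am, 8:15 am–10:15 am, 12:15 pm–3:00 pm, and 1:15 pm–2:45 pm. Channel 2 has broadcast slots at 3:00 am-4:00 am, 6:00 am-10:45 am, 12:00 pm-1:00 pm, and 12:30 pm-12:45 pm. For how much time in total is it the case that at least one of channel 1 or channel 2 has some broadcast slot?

10 h 15 min

First set merges to 4:15 am–5:45 am, 8:15 am–10:15 am, 12:15 pm–3:00 pm.
Second set merges to 3:00 am–4:00 am, 6:00 am–10:45 am, 12:00 pm–1:00 pm.
A ∪ B = 3:00 am–4:00 am, 4:15 am–5:45 am, 6:00 am–10:45 am, 12:00 pm–3:00 pm.
Total: 1 h + 1 h 30 min + 4 h 45 min + 3 h = 10 h 15 min.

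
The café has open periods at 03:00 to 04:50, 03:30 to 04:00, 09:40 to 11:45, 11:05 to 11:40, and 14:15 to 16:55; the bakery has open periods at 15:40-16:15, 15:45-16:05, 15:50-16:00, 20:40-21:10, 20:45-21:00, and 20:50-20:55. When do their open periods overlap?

Merge the first list: 03:00-04:50, 09:40-11:45, 14:15-16:55.
Merge the second list: 15:40-16:15, 20:40-21:10.
03:00-04:50 falls entirely outside B.
09:40-11:45 falls entirely outside B.
14:15-16:55 overlaps B on 15:40-16:15.

15:40-16:15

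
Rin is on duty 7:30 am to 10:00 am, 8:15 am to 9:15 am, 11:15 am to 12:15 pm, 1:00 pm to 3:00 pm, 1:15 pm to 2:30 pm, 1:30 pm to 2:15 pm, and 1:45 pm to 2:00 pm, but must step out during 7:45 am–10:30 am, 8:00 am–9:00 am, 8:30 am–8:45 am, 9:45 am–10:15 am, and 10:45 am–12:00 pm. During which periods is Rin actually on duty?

Merge the first list: 7:30 am–10:00 am, 11:15 am–12:15 pm, 1:00 pm–3:00 pm.
Merge the second list: 7:45 am–10:30 am, 10:45 am–12:00 pm.
7:30 am–10:00 am with B removed leaves 7:30 am–7:45 am.
11:15 am–12:15 pm with B removed leaves 12:00 pm–12:15 pm.
1:00 pm–3:00 pm is untouched.

7:30 am–7:45 am, 12:00 pm–12:15 pm, 1:00 pm–3:00 pm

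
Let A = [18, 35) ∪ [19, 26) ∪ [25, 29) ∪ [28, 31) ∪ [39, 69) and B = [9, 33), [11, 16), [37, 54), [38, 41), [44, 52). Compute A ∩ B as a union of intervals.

[18, 33) ∪ [39, 54)

Merge the first list: [18, 35), [39, 69).
Merge the second list: [9, 33), [37, 54).
[18, 35) meets the second set on [18, 33).
[39, 69) meets the second set on [39, 54).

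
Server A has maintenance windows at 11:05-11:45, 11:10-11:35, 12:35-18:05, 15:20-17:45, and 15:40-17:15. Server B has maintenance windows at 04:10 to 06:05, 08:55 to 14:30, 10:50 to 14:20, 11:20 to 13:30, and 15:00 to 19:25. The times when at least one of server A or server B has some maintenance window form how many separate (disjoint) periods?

A, merged: 11:05–11:45, 12:35–18:05.
B, merged: 04:10–06:05, 08:55–14:30, 15:00–19:25.
A ∪ B = 04:10–06:05, 08:55–19:25.
That is 2 disjoint pieces.

2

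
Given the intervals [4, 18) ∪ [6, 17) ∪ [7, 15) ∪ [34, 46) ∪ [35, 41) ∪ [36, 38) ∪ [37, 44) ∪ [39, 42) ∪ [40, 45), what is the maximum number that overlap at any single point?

5

Sweep endpoints in order; track running count of active intervals.
Peak of 5 reached at 40.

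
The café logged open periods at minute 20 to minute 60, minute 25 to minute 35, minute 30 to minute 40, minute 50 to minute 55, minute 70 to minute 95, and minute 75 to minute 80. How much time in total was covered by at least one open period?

Merged: minute 20 to minute 60, minute 70 to minute 95.
Lengths: 40 minutes + 25 minutes = 65 minutes.

65 minutes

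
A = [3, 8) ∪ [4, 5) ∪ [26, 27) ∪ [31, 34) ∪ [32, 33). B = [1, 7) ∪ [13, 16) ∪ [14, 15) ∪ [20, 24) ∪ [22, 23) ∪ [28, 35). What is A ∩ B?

[3, 7) ∪ [31, 34)

First set merges to [3, 8), [26, 27), [31, 34).
Second set merges to [1, 7), [13, 16), [20, 24), [28, 35).
[3, 8) ∩ B → [3, 7).
[26, 27) meets no B interval.
[31, 34) ∩ B → [31, 34).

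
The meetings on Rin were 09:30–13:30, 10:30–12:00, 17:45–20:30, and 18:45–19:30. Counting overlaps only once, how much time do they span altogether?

6 h 45 min

Merged: 09:30-13:30, 17:45-20:30.
Lengths: 4 h + 2 h 45 min = 6 h 45 min.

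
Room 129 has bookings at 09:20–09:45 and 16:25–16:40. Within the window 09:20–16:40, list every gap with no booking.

09:45-16:25

Covered (merged): 09:20-09:45, 16:25-16:40.
Uncovered inside 09:20-16:40: 09:45-16:25.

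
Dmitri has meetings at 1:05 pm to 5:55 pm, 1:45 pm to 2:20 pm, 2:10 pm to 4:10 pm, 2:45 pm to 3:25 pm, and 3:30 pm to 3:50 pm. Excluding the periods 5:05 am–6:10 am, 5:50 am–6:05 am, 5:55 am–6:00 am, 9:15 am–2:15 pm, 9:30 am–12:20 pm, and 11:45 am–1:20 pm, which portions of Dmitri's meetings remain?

A, merged: 1:05 pm–5:55 pm.
B, merged: 5:05 am–6:10 am, 9:15 am–2:15 pm.
1:05 pm–5:55 pm minus B → 2:15 pm–5:55 pm.

2:15 pm–5:55 pm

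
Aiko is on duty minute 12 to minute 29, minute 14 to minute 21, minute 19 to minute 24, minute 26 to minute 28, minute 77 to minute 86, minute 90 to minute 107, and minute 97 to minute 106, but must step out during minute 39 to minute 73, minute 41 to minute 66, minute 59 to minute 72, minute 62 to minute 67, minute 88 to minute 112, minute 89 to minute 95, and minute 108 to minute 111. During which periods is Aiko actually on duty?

minute 12 to minute 29, minute 77 to minute 86

Merge the first list: minute 12 to minute 29, minute 77 to minute 86, minute 90 to minute 107.
Merge the second list: minute 39 to minute 73, minute 88 to minute 112.
minute 12 to minute 29: nothing removed.
minute 77 to minute 86: nothing removed.
minute 90 to minute 107: entirely removed.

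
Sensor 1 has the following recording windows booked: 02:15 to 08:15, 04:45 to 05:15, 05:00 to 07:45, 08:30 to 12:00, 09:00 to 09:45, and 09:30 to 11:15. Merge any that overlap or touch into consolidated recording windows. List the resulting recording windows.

02:15-08:15, 08:30-12:00

04:45-05:15 overlaps/touches 02:15-08:15 → extend to 02:15-08:15.
05:00-07:45 overlaps/touches 02:15-08:15 → extend to 02:15-08:15.
08:30-12:00 is disjoint → start new block.
09:00-09:45 overlaps/touches 08:30-12:00 → extend to 08:30-12:00.
09:30-11:15 overlaps/touches 08:30-12:00 → extend to 08:30-12:00.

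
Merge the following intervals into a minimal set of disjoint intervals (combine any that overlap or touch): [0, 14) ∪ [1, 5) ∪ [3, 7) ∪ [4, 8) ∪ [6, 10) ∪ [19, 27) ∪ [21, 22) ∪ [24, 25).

[0, 14) ∪ [19, 27)

[1, 5) overlaps/touches [0, 14) → extend to [0, 14).
[3, 7) overlaps/touches [0, 14) → extend to [0, 14).
[4, 8) overlaps/touches [0, 14) → extend to [0, 14).
[6, 10) overlaps/touches [0, 14) → extend to [0, 14).
[19, 27) is disjoint → start new block.
[21, 22) overlaps/touches [19, 27) → extend to [19, 27).
[24, 25) overlaps/touches [19, 27) → extend to [19, 27).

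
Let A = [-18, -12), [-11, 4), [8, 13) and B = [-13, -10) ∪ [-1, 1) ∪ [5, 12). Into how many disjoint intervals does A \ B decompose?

A \ B = [-18, -13), [-10, -1), [1, 4), [12, 13).
That is 4 disjoint pieces.

4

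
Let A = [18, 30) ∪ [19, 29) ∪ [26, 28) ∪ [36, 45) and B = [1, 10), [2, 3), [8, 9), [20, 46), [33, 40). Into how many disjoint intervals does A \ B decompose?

1

Merge the first list: [18, 30), [36, 45).
Merge the second list: [1, 10), [20, 46).
A \ B = [18, 20).
That is 1 disjoint piece.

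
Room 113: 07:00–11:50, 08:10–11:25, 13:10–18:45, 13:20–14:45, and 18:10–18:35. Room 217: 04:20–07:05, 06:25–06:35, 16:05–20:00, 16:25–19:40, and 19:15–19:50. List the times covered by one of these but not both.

First set merges to 07:00–11:50, 13:10–18:45.
Second set merges to 04:20–07:05, 16:05–20:00.
A \ B = 07:05–11:50, 13:10–16:05.
B \ A = 04:20–07:00, 18:45–20:00.
Union of the two gives the symmetric difference.

04:20–07:00, 07:05–11:50, 13:10–16:05, 18:45–20:00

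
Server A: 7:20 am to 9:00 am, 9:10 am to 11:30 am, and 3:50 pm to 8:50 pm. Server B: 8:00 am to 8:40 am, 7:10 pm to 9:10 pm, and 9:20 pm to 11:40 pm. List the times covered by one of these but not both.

Only in the first: 7:20 am–8:00 am, 8:40 am–9:00 am, 9:10 am–11:30 am, 3:50 pm–7:10 pm.
Only in the second: 8:50 pm–9:10 pm, 9:20 pm–11:40 pm.
Together these are the periods covered by exactly one.

7:20 am–8:00 am, 8:40 am–9:00 am, 9:10 am–11:30 am, 3:50 pm–7:10 pm, 8:50 pm–9:10 pm, 9:20 pm–11:40 pm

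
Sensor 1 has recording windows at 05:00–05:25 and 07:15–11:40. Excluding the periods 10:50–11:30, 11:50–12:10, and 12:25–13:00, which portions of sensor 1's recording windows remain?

05:00-05:25, 07:15-10:50, 11:30-11:40

05:00-05:25: nothing removed.
07:15-11:40 \ B = 07:15-10:50, 11:30-11:40.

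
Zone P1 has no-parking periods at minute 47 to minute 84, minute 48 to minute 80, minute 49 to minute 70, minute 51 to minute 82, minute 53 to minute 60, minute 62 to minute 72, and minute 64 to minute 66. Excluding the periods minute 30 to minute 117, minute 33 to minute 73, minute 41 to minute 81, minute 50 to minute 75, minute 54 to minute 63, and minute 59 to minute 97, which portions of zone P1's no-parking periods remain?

none

First set merges to minute 47 to minute 84.
Second set merges to minute 30 to minute 117.
minute 47 to minute 84: fully covered by B → removed.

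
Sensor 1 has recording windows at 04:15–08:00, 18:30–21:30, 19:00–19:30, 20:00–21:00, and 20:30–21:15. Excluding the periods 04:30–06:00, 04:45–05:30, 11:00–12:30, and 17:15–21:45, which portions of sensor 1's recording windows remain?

04:15–04:30, 06:00–08:00

A, merged: 04:15–08:00, 18:30–21:30.
B, merged: 04:30–06:00, 11:00–12:30, 17:15–21:45.
04:15–08:00 minus B → 04:15–04:30, 06:00–08:00.
18:30–21:30: fully covered by B → removed.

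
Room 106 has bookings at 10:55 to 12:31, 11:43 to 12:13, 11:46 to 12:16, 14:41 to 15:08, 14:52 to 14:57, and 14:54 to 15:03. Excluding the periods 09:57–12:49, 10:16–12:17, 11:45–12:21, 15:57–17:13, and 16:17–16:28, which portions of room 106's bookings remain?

First set merges to 10:55–12:31, 14:41–15:08.
Second set merges to 09:57–12:49, 15:57–17:13.
10:55–12:31: entirely removed.
14:41–15:08: nothing removed.

14:41–15:08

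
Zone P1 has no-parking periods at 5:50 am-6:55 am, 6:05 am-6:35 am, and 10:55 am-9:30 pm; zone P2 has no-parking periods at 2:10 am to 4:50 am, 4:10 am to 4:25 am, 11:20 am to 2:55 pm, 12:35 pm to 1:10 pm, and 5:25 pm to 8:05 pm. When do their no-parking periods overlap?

First set merges to 5:50 am–6:55 am, 10:55 am–9:30 pm.
Second set merges to 2:10 am–4:50 am, 11:20 am–2:55 pm, 5:25 pm–8:05 pm.
5:50 am–6:55 am falls entirely outside B.
10:55 am–9:30 pm overlaps B on 11:20 am–2:55 pm, 5:25 pm–8:05 pm.

11:20 am–2:55 pm, 5:25 pm–8:05 pm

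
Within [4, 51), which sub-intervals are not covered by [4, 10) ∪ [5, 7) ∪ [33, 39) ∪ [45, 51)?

[10, 33) ∪ [39, 45)

After merging, the occupied span is [4, 10), [33, 39), [45, 51).
Gaps within [4, 51): [10, 33), [39, 45).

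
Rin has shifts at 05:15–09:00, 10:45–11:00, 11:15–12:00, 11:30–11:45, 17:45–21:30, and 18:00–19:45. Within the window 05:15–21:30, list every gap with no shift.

Covered (merged): 05:15–09:00, 10:45–11:00, 11:15–12:00, 17:45–21:30.
Uncovered inside 05:15–21:30: 09:00–10:45, 11:00–11:15, 12:00–17:45.

09:00–10:45, 11:00–11:15, 12:00–17:45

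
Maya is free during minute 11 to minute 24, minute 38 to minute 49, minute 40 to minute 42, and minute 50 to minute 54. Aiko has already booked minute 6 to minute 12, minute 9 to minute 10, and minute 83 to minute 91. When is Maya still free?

Merge the first list: minute 11 to minute 24, minute 38 to minute 49, minute 50 to minute 54.
Merge the second list: minute 6 to minute 12, minute 83 to minute 91.
minute 11 to minute 24 minus B → minute 12 to minute 24.
minute 38 to minute 49: no B overlap → unchanged.
minute 50 to minute 54: no B overlap → unchanged.

minute 12 to minute 24, minute 38 to minute 49, minute 50 to minute 54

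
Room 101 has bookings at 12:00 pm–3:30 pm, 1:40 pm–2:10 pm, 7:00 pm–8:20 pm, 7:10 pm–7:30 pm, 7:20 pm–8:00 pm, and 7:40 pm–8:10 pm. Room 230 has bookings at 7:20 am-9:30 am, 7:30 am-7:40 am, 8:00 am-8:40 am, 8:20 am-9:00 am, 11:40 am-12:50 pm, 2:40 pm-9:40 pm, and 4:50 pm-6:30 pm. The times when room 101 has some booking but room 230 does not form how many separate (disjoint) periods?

1

A, merged: 12:00 pm–3:30 pm, 7:00 pm–8:20 pm.
B, merged: 7:20 am–9:30 am, 11:40 am–12:50 pm, 2:40 pm–9:40 pm.
A \ B = 12:50 pm–2:40 pm.
That is 1 disjoint piece.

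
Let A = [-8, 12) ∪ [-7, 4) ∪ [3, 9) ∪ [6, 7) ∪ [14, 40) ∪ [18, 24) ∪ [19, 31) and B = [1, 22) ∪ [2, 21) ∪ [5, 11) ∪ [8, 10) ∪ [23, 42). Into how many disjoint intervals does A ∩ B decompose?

A, merged: [-8, 12), [14, 40).
B, merged: [1, 22), [23, 42).
A ∩ B = [1, 12), [14, 22), [23, 40).
That is 3 disjoint pieces.

3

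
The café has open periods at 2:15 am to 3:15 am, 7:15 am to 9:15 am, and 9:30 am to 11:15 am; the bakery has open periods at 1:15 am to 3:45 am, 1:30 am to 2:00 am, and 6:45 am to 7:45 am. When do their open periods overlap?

Second set merges to 1:15 am–3:45 am, 6:45 am–7:45 am.
2:15 am–3:15 am ∩ B → 2:15 am–3:15 am.
7:15 am–9:15 am ∩ B → 7:15 am–7:45 am.
9:30 am–11:15 am meets no B interval.

2:15 am–3:15 am, 7:15 am–7:45 am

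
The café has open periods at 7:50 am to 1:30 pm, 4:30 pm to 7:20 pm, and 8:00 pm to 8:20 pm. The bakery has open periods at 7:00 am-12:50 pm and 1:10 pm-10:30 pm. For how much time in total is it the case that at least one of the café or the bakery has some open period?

A ∪ B = 7:00 am–10:30 pm.
Total: 15 h 30 min.

15 h 30 min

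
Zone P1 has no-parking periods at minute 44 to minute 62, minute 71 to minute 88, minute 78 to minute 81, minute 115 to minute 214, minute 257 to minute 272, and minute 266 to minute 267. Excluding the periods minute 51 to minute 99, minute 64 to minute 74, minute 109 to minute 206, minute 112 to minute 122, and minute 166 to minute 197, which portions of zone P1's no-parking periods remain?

First set merges to minute 44 to minute 62, minute 71 to minute 88, minute 115 to minute 214, minute 257 to minute 272.
Second set merges to minute 51 to minute 99, minute 109 to minute 206.
minute 44 to minute 62 \ B = minute 44 to minute 51.
minute 71 to minute 88: entirely removed.
minute 115 to minute 214 \ B = minute 206 to minute 214.
minute 257 to minute 272: nothing removed.

minute 44 to minute 51, minute 206 to minute 214, minute 257 to minute 272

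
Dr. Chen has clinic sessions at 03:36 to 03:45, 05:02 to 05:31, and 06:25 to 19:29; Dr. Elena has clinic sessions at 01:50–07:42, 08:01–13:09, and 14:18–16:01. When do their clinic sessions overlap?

03:36–03:45 meets the second set on 03:36–03:45.
05:02–05:31 meets the second set on 05:02–05:31.
06:25–19:29 meets the second set on 06:25–07:42, 08:01–13:09, 14:18–16:01.

03:36–03:45, 05:02–05:31, 06:25–07:42, 08:01–13:09, 14:18–16:01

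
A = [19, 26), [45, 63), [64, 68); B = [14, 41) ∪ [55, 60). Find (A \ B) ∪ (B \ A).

A \ B = [45, 55), [60, 63), [64, 68).
B \ A = [14, 19), [26, 41).
Union of the two gives the symmetric difference.

[14, 19) ∪ [26, 41) ∪ [45, 55) ∪ [60, 63) ∪ [64, 68)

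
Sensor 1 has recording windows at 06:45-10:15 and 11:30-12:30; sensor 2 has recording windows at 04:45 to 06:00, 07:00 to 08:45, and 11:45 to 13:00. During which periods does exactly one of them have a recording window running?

04:45–06:00, 06:45–07:00, 08:45–10:15, 11:30–11:45, 12:30–13:00

A \ B = 06:45–07:00, 08:45–10:15, 11:30–11:45.
B \ A = 04:45–06:00, 12:30–13:00.
Union of the two gives the symmetric difference.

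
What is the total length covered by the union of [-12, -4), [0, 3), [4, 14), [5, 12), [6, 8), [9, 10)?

Merged: [-12, -4), [0, 3), [4, 14).
Lengths: 8 + 3 + 10 = 21.

21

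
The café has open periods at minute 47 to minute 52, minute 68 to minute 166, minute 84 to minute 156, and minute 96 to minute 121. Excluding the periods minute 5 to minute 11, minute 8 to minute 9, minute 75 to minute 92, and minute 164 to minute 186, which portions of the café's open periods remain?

First set merges to minute 47 to minute 52, minute 68 to minute 166.
Second set merges to minute 5 to minute 11, minute 75 to minute 92, minute 164 to minute 186.
minute 47 to minute 52: no B overlap → unchanged.
minute 68 to minute 166 minus B → minute 68 to minute 75, minute 92 to minute 164.

minute 47 to minute 52, minute 68 to minute 75, minute 92 to minute 164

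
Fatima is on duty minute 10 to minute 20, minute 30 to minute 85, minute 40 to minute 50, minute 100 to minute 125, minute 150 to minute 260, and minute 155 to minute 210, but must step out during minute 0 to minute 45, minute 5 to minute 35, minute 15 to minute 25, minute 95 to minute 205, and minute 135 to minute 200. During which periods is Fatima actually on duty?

minute 45 to minute 85, minute 205 to minute 260

First set merges to minute 10 to minute 20, minute 30 to minute 85, minute 100 to minute 125, minute 150 to minute 260.
Second set merges to minute 0 to minute 45, minute 95 to minute 205.
minute 10 to minute 20: entirely removed.
minute 30 to minute 85 \ B = minute 45 to minute 85.
minute 100 to minute 125: entirely removed.
minute 150 to minute 260 \ B = minute 205 to minute 260.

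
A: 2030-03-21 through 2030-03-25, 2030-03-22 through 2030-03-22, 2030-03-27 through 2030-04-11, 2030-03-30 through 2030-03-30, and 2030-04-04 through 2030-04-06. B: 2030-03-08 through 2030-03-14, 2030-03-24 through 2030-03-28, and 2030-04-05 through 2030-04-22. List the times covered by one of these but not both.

2030-03-08 through 2030-03-14, 2030-03-21 through 2030-03-23, 2030-03-26 through 2030-03-26, 2030-03-29 through 2030-04-04, 2030-04-12 through 2030-04-22

A, merged: 2030-03-21 through 2030-03-25, 2030-03-27 through 2030-04-11.
Only in the first: 2030-03-21 through 2030-03-23, 2030-03-29 through 2030-04-04.
Only in the second: 2030-03-08 through 2030-03-14, 2030-03-26 through 2030-03-26, 2030-04-12 through 2030-04-22.
Together these are the periods covered by exactly one.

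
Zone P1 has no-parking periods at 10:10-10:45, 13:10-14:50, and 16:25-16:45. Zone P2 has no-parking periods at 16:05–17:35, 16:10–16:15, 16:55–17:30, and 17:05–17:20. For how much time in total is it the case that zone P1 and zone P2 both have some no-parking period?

Second set merges to 16:05–17:35.
A ∩ B = 16:25–16:45.
Total: 20 min.

20 min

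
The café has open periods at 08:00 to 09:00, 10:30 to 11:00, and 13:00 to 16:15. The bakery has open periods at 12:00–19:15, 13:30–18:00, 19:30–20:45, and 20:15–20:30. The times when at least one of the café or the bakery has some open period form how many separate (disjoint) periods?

Second set merges to 12:00–19:15, 19:30–20:45.
A ∪ B = 08:00–09:00, 10:30–11:00, 12:00–19:15, 19:30–20:45.
That is 4 disjoint pieces.

4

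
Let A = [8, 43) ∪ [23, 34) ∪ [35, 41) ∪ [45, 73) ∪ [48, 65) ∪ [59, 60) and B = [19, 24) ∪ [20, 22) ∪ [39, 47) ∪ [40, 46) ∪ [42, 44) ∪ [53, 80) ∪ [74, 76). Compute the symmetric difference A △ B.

[8, 19) ∪ [24, 39) ∪ [43, 45) ∪ [47, 53) ∪ [73, 80)

First set merges to [8, 43), [45, 73).
Second set merges to [19, 24), [39, 47), [53, 80).
A but not B: [8, 19), [24, 39), [47, 53).
B but not A: [43, 45), [73, 80).
Combining gives A △ B.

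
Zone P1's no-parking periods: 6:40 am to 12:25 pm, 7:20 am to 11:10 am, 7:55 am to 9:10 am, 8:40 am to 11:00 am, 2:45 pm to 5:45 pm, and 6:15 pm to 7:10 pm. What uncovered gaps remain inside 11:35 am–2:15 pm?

The merged coverage is 6:40 am–12:25 pm, 2:45 pm–5:45 pm, 6:15 pm–7:10 pm.
Uncovered inside 11:35 am–2:15 pm: 12:25 pm–2:15 pm.

12:25 pm–2:15 pm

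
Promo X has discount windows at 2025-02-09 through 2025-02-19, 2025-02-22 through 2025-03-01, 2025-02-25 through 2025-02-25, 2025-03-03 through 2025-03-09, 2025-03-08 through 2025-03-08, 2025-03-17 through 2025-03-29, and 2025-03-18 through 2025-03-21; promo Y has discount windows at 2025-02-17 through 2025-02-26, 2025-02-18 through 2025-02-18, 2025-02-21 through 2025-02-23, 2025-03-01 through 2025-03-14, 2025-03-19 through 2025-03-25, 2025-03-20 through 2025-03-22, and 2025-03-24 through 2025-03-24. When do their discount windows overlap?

2025-02-17 through 2025-02-19, 2025-02-22 through 2025-02-26, 2025-03-01 through 2025-03-01, 2025-03-03 through 2025-03-09, 2025-03-19 through 2025-03-25

Merge the first list: 2025-02-09 through 2025-02-19, 2025-02-22 through 2025-03-01, 2025-03-03 through 2025-03-09, 2025-03-17 through 2025-03-29.
Merge the second list: 2025-02-17 through 2025-02-26, 2025-03-01 through 2025-03-14, 2025-03-19 through 2025-03-25.
2025-02-09 through 2025-02-19 ∩ B → 2025-02-17 through 2025-02-19.
2025-02-22 through 2025-03-01 ∩ B → 2025-02-22 through 2025-02-26, 2025-03-01 through 2025-03-01.
2025-03-03 through 2025-03-09 ∩ B → 2025-03-03 through 2025-03-09.
2025-03-17 through 2025-03-29 ∩ B → 2025-03-19 through 2025-03-25.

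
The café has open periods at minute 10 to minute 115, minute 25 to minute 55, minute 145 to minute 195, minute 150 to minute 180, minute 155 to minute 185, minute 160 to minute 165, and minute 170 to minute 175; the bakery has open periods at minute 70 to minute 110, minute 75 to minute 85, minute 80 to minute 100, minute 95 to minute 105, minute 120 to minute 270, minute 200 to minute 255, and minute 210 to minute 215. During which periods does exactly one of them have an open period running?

minute 10 to minute 70, minute 110 to minute 115, minute 120 to minute 145, minute 195 to minute 270

A, merged: minute 10 to minute 115, minute 145 to minute 195.
B, merged: minute 70 to minute 110, minute 120 to minute 270.
A but not B: minute 10 to minute 70, minute 110 to minute 115.
B but not A: minute 120 to minute 145, minute 195 to minute 270.
Combining gives A △ B.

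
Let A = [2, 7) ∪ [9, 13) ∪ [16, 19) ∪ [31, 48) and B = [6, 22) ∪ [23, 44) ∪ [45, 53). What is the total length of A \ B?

A \ B = [2, 6), [44, 45).
Total: 4 + 1 = 5.

5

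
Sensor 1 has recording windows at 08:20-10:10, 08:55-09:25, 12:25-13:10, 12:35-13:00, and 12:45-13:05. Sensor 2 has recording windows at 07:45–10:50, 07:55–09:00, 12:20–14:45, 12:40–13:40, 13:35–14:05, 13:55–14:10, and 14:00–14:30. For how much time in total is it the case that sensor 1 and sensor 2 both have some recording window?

2 h 35 min

First set merges to 08:20–10:10, 12:25–13:10.
Second set merges to 07:45–10:50, 12:20–14:45.
A ∩ B = 08:20–10:10, 12:25–13:10.
Total: 1 h 50 min + 45 min = 2 h 35 min.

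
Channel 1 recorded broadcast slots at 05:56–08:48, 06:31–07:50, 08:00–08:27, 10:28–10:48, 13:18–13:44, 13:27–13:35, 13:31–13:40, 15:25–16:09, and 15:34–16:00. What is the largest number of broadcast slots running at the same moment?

Sweep endpoints in order; track running count of active intervals.
Peak of 3 reached at 13:31.

3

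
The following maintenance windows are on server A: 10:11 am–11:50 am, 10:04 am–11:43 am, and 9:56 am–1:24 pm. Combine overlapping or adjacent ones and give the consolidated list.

Sort by start: 9:56 am–1:24 pm, 10:04 am–11:43 am, 10:11 am–11:50 am.
10:04 am–11:43 am overlaps/touches 9:56 am–1:24 pm → extend to 9:56 am–1:24 pm.
10:11 am–11:50 am overlaps/touches 9:56 am–1:24 pm → extend to 9:56 am–1:24 pm.

9:56 am–1:24 pm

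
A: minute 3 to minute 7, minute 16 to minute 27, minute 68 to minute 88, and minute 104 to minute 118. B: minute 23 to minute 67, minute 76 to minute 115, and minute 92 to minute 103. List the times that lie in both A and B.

Second set merges to minute 23 to minute 67, minute 76 to minute 115.
minute 3 to minute 7 falls entirely outside B.
minute 16 to minute 27 overlaps B on minute 23 to minute 27.
minute 68 to minute 88 overlaps B on minute 76 to minute 88.
minute 104 to minute 118 overlaps B on minute 104 to minute 115.

minute 23 to minute 27, minute 76 to minute 88, minute 104 to minute 115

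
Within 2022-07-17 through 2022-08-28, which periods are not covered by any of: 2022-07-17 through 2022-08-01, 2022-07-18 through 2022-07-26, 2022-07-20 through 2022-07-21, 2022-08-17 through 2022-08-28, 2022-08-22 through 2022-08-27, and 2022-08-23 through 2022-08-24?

Covered (merged): 2022-07-17 through 2022-08-01, 2022-08-17 through 2022-08-28.
Uncovered inside 2022-07-17 through 2022-08-28: 2022-08-02 through 2022-08-16.

2022-08-02 through 2022-08-16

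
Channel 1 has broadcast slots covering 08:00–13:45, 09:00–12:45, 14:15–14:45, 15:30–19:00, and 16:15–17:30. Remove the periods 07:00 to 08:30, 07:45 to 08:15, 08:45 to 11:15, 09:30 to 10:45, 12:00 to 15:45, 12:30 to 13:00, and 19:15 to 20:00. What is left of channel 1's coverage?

08:30–08:45, 11:15–12:00, 15:45–19:00

First set merges to 08:00–13:45, 14:15–14:45, 15:30–19:00.
Second set merges to 07:00–08:30, 08:45–11:15, 12:00–15:45, 19:15–20:00.
08:00–13:45 minus B → 08:30–08:45, 11:15–12:00.
14:15–14:45: fully covered by B → removed.
15:30–19:00 minus B → 15:45–19:00.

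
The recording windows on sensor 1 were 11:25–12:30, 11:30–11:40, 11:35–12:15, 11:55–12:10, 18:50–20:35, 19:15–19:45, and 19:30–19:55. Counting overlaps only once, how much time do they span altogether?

2 h 50 min

Merged: 11:25–12:30, 18:50–20:35.
Lengths: 1 h 5 min + 1 h 45 min = 2 h 50 min.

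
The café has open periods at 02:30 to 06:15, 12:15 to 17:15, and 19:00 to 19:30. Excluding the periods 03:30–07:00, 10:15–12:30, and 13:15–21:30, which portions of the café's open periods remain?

02:30–03:30, 12:30–13:15

02:30–06:15 minus B → 02:30–03:30.
12:15–17:15 minus B → 12:30–13:15.
19:00–19:30: fully covered by B → removed.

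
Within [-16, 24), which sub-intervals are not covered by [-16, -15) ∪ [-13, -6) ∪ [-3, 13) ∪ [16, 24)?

[-15, -13) ∪ [-6, -3) ∪ [13, 16)

The merged coverage is [-16, -15), [-13, -6), [-3, 13), [16, 24).
Gaps within [-16, 24): [-15, -13), [-6, -3), [13, 16).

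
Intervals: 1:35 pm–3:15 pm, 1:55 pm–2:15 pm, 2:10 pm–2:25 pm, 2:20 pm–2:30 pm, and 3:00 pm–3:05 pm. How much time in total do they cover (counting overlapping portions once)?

1 h 40 min

Merged: 1:35 pm–3:15 pm.
Length: 1 h 40 min.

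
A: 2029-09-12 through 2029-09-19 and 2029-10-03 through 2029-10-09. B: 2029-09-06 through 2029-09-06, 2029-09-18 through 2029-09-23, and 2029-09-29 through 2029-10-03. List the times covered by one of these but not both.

2029-09-06 through 2029-09-06, 2029-09-12 through 2029-09-17, 2029-09-20 through 2029-09-23, 2029-09-29 through 2029-10-02, 2029-10-04 through 2029-10-09

A but not B: 2029-09-12 through 2029-09-17, 2029-10-04 through 2029-10-09.
B but not A: 2029-09-06 through 2029-09-06, 2029-09-20 through 2029-09-23, 2029-09-29 through 2029-10-02.
Combining gives A △ B.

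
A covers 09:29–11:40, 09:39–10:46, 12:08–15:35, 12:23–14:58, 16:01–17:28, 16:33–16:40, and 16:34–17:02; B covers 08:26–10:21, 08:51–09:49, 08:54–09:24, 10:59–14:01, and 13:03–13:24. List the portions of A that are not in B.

A, merged: 09:29–11:40, 12:08–15:35, 16:01–17:28.
B, merged: 08:26–10:21, 10:59–14:01.
09:29–11:40 \ B = 10:21–10:59.
12:08–15:35 \ B = 14:01–15:35.
16:01–17:28: nothing removed.

10:21–10:59, 14:01–15:35, 16:01–17:28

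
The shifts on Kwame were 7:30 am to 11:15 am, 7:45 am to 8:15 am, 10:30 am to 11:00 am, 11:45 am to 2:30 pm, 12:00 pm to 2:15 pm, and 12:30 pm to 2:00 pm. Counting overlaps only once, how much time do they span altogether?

6 h 30 min

Merged: 7:30 am–11:15 am, 11:45 am–2:30 pm.
Lengths: 3 h 45 min + 2 h 45 min = 6 h 30 min.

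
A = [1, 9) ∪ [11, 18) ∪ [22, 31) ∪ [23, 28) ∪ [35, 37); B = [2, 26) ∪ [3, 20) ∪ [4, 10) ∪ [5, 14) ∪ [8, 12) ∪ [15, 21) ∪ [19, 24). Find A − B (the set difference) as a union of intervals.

A, merged: [1, 9), [11, 18), [22, 31), [35, 37).
B, merged: [2, 26).
[1, 9) with B removed leaves [1, 2).
[11, 18) lies entirely inside B → drops out.
[22, 31) with B removed leaves [26, 31).
[35, 37) is untouched.

[1, 2) ∪ [26, 31) ∪ [35, 37)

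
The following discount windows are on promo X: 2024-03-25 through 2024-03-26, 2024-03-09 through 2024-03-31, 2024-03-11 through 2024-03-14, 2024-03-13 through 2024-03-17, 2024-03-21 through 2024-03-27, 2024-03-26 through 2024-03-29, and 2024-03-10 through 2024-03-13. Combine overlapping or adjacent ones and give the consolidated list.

2024-03-09 through 2024-03-31

Sort by start: 2024-03-09 through 2024-03-31, 2024-03-10 through 2024-03-13, 2024-03-11 through 2024-03-14, 2024-03-13 through 2024-03-17, 2024-03-21 through 2024-03-27, 2024-03-25 through 2024-03-26, 2024-03-26 through 2024-03-29.
2024-03-10 through 2024-03-13 overlaps/touches 2024-03-09 through 2024-03-31 → extend to 2024-03-09 through 2024-03-31.
2024-03-11 through 2024-03-14 overlaps/touches 2024-03-09 through 2024-03-31 → extend to 2024-03-09 through 2024-03-31.
2024-03-13 through 2024-03-17 overlaps/touches 2024-03-09 through 2024-03-31 → extend to 2024-03-09 through 2024-03-31.
2024-03-21 through 2024-03-27 overlaps/touches 2024-03-09 through 2024-03-31 → extend to 2024-03-09 through 2024-03-31.
2024-03-25 through 2024-03-26 overlaps/touches 2024-03-09 through 2024-03-31 → extend to 2024-03-09 through 2024-03-31.
2024-03-26 through 2024-03-29 overlaps/touches 2024-03-09 through 2024-03-31 → extend to 2024-03-09 through 2024-03-31.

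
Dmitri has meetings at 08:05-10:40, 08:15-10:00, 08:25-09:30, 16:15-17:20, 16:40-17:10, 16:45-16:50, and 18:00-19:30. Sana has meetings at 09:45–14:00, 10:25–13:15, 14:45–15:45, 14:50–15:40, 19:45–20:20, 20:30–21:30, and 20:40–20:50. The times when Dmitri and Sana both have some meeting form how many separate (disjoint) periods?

1

Merge the first list: 08:05–10:40, 16:15–17:20, 18:00–19:30.
Merge the second list: 09:45–14:00, 14:45–15:45, 19:45–20:20, 20:30–21:30.
A ∩ B = 09:45–10:40.
That is 1 disjoint piece.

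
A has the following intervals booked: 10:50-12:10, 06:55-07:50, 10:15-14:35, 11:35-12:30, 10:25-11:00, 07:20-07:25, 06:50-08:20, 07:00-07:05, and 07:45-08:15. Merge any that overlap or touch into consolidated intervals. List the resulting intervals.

06:50–08:20, 10:15–14:35

Sort by start: 06:50–08:20, 06:55–07:50, 07:00–07:05, 07:20–07:25, 07:45–08:15, 10:15–14:35, 10:25–11:00, 10:50–12:10, 11:35–12:30.
06:55–07:50 overlaps/touches 06:50–08:20 → extend to 06:50–08:20.
07:00–07:05 overlaps/touches 06:50–08:20 → extend to 06:50–08:20.
07:20–07:25 overlaps/touches 06:50–08:20 → extend to 06:50–08:20.
07:45–08:15 overlaps/touches 06:50–08:20 → extend to 06:50–08:20.
10:15–14:35 is disjoint → start new block.
10:25–11:00 overlaps/touches 10:15–14:35 → extend to 10:15–14:35.
10:50–12:10 overlaps/touches 10:15–14:35 → extend to 10:15–14:35.
11:35–12:30 overlaps/touches 10:15–14:35 → extend to 10:15–14:35.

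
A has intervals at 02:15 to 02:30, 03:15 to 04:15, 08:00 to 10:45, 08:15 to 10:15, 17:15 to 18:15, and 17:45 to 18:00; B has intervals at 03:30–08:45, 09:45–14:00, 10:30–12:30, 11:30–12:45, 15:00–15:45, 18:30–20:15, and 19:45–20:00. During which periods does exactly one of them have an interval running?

First set merges to 02:15-02:30, 03:15-04:15, 08:00-10:45, 17:15-18:15.
Second set merges to 03:30-08:45, 09:45-14:00, 15:00-15:45, 18:30-20:15.
A \ B = 02:15-02:30, 03:15-03:30, 08:45-09:45, 17:15-18:15.
B \ A = 04:15-08:00, 10:45-14:00, 15:00-15:45, 18:30-20:15.
Union of the two gives the symmetric difference.

02:15-02:30, 03:15-03:30, 04:15-08:00, 08:45-09:45, 10:45-14:00, 15:00-15:45, 17:15-18:15, 18:30-20:15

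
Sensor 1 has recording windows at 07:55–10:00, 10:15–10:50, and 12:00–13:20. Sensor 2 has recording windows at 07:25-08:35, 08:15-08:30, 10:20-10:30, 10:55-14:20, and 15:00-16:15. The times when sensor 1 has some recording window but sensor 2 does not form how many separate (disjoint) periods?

Second set merges to 07:25–08:35, 10:20–10:30, 10:55–14:20, 15:00–16:15.
A \ B = 08:35–10:00, 10:15–10:20, 10:30–10:50.
That is 3 disjoint pieces.

3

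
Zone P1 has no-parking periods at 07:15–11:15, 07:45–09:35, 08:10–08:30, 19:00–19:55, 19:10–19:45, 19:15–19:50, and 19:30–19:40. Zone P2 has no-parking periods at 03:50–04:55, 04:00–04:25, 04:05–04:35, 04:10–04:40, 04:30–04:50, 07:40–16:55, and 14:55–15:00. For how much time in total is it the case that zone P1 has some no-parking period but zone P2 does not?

First set merges to 07:15-11:15, 19:00-19:55.
Second set merges to 03:50-04:55, 07:40-16:55.
A \ B = 07:15-07:40, 19:00-19:55.
Total: 25 min + 55 min = 1 h 20 min.

1 h 20 min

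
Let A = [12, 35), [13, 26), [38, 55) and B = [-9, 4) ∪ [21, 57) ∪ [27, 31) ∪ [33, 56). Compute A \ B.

A, merged: [12, 35), [38, 55).
B, merged: [-9, 4), [21, 57).
[12, 35) \ B = [12, 21).
[38, 55): entirely removed.

[12, 21)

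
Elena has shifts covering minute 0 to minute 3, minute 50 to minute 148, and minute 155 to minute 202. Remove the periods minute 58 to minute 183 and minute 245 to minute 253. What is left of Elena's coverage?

minute 0 to minute 3 is untouched.
minute 50 to minute 148 with B removed leaves minute 50 to minute 58.
minute 155 to minute 202 with B removed leaves minute 183 to minute 202.

minute 0 to minute 3, minute 50 to minute 58, minute 183 to minute 202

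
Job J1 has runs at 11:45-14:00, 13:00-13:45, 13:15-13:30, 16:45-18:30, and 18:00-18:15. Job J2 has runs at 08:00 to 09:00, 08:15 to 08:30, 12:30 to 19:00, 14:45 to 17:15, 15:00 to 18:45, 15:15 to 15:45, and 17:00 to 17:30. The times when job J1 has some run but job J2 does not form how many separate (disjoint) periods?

First set merges to 11:45–14:00, 16:45–18:30.
Second set merges to 08:00–09:00, 12:30–19:00.
A \ B = 11:45–12:30.
That is 1 disjoint piece.

1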